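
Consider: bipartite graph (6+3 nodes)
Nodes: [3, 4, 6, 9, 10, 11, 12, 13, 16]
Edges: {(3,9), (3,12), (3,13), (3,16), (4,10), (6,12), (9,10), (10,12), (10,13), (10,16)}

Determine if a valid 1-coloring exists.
Edge (4,10) forces its endpoints to differ, so 1 color is not enough.

No, G is not 1-colorable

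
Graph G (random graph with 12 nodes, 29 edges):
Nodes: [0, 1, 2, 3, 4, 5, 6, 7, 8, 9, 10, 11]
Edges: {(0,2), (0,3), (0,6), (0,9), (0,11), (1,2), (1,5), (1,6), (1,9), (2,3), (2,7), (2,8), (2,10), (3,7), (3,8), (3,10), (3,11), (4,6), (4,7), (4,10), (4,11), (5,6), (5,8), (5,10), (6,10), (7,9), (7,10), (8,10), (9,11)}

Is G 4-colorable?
Yes, G is 4-colorable

A valid 4-coloring: color 1: [0, 1, 10]; color 2: [3, 4, 5, 9]; color 3: [2, 6, 11]; color 4: [7, 8].
(χ(G) = 4 ≤ 4.)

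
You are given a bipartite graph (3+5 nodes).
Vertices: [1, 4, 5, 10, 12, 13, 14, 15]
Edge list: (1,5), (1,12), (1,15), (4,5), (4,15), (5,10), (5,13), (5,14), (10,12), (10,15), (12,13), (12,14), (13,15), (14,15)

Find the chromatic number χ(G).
Clique number ω(G) = 2 (lower bound: χ ≥ ω).
The graph is bipartite (no odd cycle), so 2 colors suffice: χ(G) = 2.
A valid 2-coloring: color 1: [5, 12, 15]; color 2: [1, 4, 10, 13, 14].

χ(G) = 2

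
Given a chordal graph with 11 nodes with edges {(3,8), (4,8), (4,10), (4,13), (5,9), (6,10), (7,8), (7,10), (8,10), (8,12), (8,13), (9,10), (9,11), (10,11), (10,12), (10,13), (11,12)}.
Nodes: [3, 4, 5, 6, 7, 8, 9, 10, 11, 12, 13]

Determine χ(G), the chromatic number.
χ(G) = 4

Clique number ω(G) = 4 (lower bound: χ ≥ ω).
The clique on [4, 8, 10, 13] has size 4, forcing χ ≥ 4, and the coloring below uses 4 colors, so χ(G) = 4.
A valid 4-coloring: color 1: [3, 5, 10]; color 2: [6, 8, 11]; color 3: [7, 9, 12, 13]; color 4: [4].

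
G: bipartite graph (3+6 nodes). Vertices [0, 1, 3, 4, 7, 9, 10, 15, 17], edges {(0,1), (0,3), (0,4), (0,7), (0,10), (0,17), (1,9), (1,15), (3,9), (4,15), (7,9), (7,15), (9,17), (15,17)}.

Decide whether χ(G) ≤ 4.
Yes, G is 4-colorable

A valid 4-coloring: color 1: [0, 9, 15]; color 2: [1, 3, 4, 7, 10, 17].
(χ(G) = 2 ≤ 4.)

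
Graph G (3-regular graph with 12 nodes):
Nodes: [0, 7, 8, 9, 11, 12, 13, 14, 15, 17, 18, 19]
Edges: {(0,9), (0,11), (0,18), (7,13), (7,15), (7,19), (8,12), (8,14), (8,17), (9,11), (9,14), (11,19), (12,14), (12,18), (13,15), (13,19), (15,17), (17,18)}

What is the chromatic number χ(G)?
Clique number ω(G) = 3 (lower bound: χ ≥ ω).
The clique on [0, 9, 11] has size 3, forcing χ ≥ 3, and the coloring below uses 3 colors, so χ(G) = 3.
A valid 3-coloring: color 1: [11, 12, 13, 17]; color 2: [0, 14, 15, 19]; color 3: [7, 8, 9, 18].

χ(G) = 3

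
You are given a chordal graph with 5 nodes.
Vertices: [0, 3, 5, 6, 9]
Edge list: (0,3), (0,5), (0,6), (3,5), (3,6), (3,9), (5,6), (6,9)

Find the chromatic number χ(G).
χ(G) = 4

Clique number ω(G) = 4 (lower bound: χ ≥ ω).
The clique on [0, 3, 5, 6] has size 4, forcing χ ≥ 4, and the coloring below uses 4 colors, so χ(G) = 4.
A valid 4-coloring: color 1: [6]; color 2: [3]; color 3: [5, 9]; color 4: [0].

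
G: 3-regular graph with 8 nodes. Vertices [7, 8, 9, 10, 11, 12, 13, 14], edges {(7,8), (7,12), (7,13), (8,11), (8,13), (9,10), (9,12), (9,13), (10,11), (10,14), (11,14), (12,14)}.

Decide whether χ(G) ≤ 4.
A valid 4-coloring: color 1: [8, 9, 14]; color 2: [11, 12, 13]; color 3: [7, 10].
(χ(G) = 3 ≤ 4.)

Yes, G is 4-colorable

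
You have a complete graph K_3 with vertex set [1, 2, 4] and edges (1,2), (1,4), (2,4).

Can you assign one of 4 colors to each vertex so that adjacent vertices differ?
A valid 4-coloring: color 1: [4]; color 2: [1]; color 3: [2].
(χ(G) = 3 ≤ 4.)

Yes, G is 4-colorable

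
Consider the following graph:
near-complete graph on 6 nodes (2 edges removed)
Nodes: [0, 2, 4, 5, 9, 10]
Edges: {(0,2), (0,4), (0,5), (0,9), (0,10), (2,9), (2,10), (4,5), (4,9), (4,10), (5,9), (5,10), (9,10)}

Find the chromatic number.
χ(G) = 5

Clique number ω(G) = 5 (lower bound: χ ≥ ω).
The clique on [0, 4, 5, 9, 10] has size 5, forcing χ ≥ 5, and the coloring below uses 5 colors, so χ(G) = 5.
A valid 5-coloring: color 1: [0]; color 2: [9]; color 3: [10]; color 4: [2, 5]; color 5: [4].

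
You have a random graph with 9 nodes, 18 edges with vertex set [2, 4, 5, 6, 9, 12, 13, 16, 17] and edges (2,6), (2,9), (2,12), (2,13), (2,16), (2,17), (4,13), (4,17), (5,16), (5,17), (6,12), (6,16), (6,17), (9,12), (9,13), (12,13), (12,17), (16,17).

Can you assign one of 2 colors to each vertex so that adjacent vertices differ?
The clique on vertices [2, 6, 16, 17] has size 4 > 2, so it alone needs 4 colors.

No, G is not 2-colorable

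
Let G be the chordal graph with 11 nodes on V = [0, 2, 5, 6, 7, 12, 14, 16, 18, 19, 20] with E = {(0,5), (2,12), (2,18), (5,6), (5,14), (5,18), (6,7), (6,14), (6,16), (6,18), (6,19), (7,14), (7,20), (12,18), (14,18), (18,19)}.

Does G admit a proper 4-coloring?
A valid 4-coloring: color 1: [0, 6, 12, 20]; color 2: [7, 16, 18]; color 3: [2, 14, 19]; color 4: [5].
(χ(G) = 4 ≤ 4.)

Yes, G is 4-colorable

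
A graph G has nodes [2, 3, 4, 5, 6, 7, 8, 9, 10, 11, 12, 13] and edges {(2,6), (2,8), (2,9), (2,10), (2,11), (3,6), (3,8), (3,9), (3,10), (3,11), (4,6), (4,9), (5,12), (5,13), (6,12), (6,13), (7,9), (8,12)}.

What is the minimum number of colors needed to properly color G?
χ(G) = 2

Clique number ω(G) = 2 (lower bound: χ ≥ ω).
The graph is bipartite (no odd cycle), so 2 colors suffice: χ(G) = 2.
A valid 2-coloring: color 1: [5, 6, 8, 9, 10, 11]; color 2: [2, 3, 4, 7, 12, 13].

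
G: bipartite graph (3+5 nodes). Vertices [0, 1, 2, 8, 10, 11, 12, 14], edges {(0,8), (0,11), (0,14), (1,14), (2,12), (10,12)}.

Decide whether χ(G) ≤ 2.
Yes, G is 2-colorable

A valid 2-coloring: color 1: [0, 1, 12]; color 2: [2, 8, 10, 11, 14].
(χ(G) = 2 ≤ 2.)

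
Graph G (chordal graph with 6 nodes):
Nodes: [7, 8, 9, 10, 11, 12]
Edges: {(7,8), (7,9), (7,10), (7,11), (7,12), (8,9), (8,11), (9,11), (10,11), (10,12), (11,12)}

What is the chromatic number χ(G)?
Clique number ω(G) = 4 (lower bound: χ ≥ ω).
The clique on [7, 8, 9, 11] has size 4, forcing χ ≥ 4, and the coloring below uses 4 colors, so χ(G) = 4.
A valid 4-coloring: color 1: [11]; color 2: [7]; color 3: [8, 12]; color 4: [9, 10].

χ(G) = 4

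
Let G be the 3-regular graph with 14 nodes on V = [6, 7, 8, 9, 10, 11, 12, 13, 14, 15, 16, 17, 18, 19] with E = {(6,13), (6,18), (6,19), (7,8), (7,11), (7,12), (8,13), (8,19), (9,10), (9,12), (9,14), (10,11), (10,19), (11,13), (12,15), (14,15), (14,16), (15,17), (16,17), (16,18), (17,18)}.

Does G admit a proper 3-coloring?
Yes, G is 3-colorable

A valid 3-coloring: color 1: [11, 12, 14, 18, 19]; color 2: [6, 8, 10, 15, 16]; color 3: [7, 9, 13, 17].
(χ(G) = 3 ≤ 3.)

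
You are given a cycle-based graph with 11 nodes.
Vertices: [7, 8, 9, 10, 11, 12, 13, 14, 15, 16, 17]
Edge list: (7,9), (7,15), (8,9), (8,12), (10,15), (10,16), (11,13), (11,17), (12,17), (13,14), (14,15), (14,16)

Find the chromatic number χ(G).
χ(G) = 3

Clique number ω(G) = 2 (lower bound: χ ≥ ω).
Odd cycle [7, 9, 8, 12, 17, 11, 13, 14, 16, 10, 15] needs 3 colors (χ ≥ 3).
The coloring below uses 3 colors, so χ(G) = 3.
A valid 3-coloring: color 1: [9, 11, 12, 15, 16]; color 2: [7, 8, 10, 14, 17]; color 3: [13].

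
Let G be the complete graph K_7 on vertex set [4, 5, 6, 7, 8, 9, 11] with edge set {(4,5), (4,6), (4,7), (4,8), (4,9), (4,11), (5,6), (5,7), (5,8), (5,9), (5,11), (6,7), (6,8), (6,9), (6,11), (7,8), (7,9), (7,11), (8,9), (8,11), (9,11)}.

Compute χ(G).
Clique number ω(G) = 7 (lower bound: χ ≥ ω).
The clique on [4, 5, 6, 7, 8, 9, 11] has size 7, forcing χ ≥ 7, and the coloring below uses 7 colors, so χ(G) = 7.
A valid 7-coloring: color 1: [11]; color 2: [4]; color 3: [5]; color 4: [7]; color 5: [8]; color 6: [6]; color 7: [9].

χ(G) = 7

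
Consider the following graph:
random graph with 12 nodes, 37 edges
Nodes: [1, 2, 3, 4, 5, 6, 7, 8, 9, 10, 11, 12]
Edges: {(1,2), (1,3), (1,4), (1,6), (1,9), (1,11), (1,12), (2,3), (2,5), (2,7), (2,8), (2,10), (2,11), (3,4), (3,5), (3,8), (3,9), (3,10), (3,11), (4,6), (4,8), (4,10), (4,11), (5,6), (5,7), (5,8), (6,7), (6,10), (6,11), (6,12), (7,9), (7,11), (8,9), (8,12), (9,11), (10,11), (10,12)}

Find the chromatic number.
Clique number ω(G) = 4 (lower bound: χ ≥ ω).
The clique on [1, 3, 9, 11] has size 4, forcing χ ≥ 4, and the coloring below uses 4 colors, so χ(G) = 4.
A valid 4-coloring: color 1: [5, 11, 12]; color 2: [3, 6]; color 3: [1, 7, 8, 10]; color 4: [2, 4, 9].

χ(G) = 4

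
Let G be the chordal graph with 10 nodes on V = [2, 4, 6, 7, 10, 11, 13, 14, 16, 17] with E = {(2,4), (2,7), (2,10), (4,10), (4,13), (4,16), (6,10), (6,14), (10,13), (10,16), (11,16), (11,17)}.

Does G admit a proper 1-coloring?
No, G is not 1-colorable

The clique on vertices [4, 10, 16] has size 3 > 1, so it alone needs 3 colors.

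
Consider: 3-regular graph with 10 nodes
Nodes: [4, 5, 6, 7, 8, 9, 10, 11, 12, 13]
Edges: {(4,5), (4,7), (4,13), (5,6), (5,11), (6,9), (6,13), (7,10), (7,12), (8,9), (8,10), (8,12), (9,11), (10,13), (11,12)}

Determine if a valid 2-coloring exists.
Odd cycle [6, 9, 11, 12, 7, 10, 13] needs 3 colors (χ ≥ 3).
Hence χ(G) ≥ 3 > 2, so no proper 2-coloring exists.

No, G is not 2-colorable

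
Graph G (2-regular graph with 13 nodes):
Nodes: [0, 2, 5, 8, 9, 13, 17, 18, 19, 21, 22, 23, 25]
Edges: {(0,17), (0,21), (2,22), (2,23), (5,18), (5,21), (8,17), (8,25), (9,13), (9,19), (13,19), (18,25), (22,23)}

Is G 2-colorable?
No, G is not 2-colorable

The clique on vertices [2, 22, 23] has size 3 > 2, so it alone needs 3 colors.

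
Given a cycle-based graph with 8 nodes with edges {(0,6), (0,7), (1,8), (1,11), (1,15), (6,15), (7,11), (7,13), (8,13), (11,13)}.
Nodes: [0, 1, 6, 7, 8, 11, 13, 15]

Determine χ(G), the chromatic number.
Clique number ω(G) = 3 (lower bound: χ ≥ ω).
The clique on [7, 11, 13] has size 3, forcing χ ≥ 3, and the coloring below uses 3 colors, so χ(G) = 3.
A valid 3-coloring: color 1: [1, 6, 7]; color 2: [0, 13, 15]; color 3: [8, 11].

χ(G) = 3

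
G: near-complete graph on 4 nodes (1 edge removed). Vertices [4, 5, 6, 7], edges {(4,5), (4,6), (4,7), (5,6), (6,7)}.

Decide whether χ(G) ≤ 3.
Yes, G is 3-colorable

A valid 3-coloring: color 1: [4]; color 2: [6]; color 3: [5, 7].
(χ(G) = 3 ≤ 3.)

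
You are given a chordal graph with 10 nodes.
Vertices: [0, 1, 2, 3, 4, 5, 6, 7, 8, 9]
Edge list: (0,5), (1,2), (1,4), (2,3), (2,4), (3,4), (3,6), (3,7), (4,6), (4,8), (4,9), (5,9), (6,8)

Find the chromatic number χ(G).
χ(G) = 3

Clique number ω(G) = 3 (lower bound: χ ≥ ω).
The clique on [4, 6, 8] has size 3, forcing χ ≥ 3, and the coloring below uses 3 colors, so χ(G) = 3.
A valid 3-coloring: color 1: [4, 5, 7]; color 2: [0, 1, 3, 8, 9]; color 3: [2, 6].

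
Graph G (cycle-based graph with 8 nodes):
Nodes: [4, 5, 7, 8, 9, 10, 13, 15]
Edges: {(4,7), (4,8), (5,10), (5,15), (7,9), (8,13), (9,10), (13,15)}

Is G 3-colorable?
Yes, G is 3-colorable

A valid 3-coloring: color 1: [7, 8, 10, 15]; color 2: [4, 5, 9, 13].
(χ(G) = 2 ≤ 3.)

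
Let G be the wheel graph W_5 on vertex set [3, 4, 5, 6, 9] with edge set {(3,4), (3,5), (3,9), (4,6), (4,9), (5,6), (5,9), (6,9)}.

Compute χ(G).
Clique number ω(G) = 3 (lower bound: χ ≥ ω).
The clique on [3, 4, 9] has size 3, forcing χ ≥ 3, and the coloring below uses 3 colors, so χ(G) = 3.
A valid 3-coloring: color 1: [9]; color 2: [4, 5]; color 3: [3, 6].

χ(G) = 3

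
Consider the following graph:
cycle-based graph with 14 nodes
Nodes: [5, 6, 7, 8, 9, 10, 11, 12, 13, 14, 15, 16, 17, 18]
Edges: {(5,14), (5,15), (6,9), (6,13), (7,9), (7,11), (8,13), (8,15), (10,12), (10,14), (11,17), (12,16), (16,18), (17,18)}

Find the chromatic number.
χ(G) = 2

Clique number ω(G) = 2 (lower bound: χ ≥ ω).
The graph is bipartite (no odd cycle), so 2 colors suffice: χ(G) = 2.
A valid 2-coloring: color 1: [9, 11, 12, 13, 14, 15, 18]; color 2: [5, 6, 7, 8, 10, 16, 17].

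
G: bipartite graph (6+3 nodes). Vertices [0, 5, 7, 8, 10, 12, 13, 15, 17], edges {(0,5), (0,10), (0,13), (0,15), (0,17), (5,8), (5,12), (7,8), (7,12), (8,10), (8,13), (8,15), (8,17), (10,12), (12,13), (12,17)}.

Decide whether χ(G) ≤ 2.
Yes, G is 2-colorable

A valid 2-coloring: color 1: [0, 8, 12]; color 2: [5, 7, 10, 13, 15, 17].
(χ(G) = 2 ≤ 2.)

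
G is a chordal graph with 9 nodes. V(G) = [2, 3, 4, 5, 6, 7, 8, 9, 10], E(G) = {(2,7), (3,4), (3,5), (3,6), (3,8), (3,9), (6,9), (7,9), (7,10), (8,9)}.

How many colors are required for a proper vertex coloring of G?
Clique number ω(G) = 3 (lower bound: χ ≥ ω).
The clique on [3, 8, 9] has size 3, forcing χ ≥ 3, and the coloring below uses 3 colors, so χ(G) = 3.
A valid 3-coloring: color 1: [3, 7]; color 2: [2, 4, 5, 9, 10]; color 3: [6, 8].

χ(G) = 3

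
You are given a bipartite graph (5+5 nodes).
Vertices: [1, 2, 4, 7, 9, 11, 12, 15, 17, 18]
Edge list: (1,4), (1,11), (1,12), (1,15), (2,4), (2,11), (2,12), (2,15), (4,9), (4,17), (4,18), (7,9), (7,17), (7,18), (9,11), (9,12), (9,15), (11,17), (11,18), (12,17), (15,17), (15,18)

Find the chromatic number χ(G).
Clique number ω(G) = 2 (lower bound: χ ≥ ω).
The graph is bipartite (no odd cycle), so 2 colors suffice: χ(G) = 2.
A valid 2-coloring: color 1: [1, 2, 9, 17, 18]; color 2: [4, 7, 11, 12, 15].

χ(G) = 2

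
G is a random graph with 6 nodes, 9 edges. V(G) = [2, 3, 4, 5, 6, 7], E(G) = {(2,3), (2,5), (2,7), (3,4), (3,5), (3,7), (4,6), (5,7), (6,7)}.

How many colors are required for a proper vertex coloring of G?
Clique number ω(G) = 4 (lower bound: χ ≥ ω).
The clique on [2, 3, 5, 7] has size 4, forcing χ ≥ 4, and the coloring below uses 4 colors, so χ(G) = 4.
A valid 4-coloring: color 1: [4, 7]; color 2: [3, 6]; color 3: [2]; color 4: [5].

χ(G) = 4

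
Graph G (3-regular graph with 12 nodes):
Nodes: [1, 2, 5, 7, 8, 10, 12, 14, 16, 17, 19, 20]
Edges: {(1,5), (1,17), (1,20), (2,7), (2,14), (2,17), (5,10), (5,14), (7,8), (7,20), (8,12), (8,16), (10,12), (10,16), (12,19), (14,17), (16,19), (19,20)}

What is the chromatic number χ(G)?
Clique number ω(G) = 3 (lower bound: χ ≥ ω).
The clique on [2, 14, 17] has size 3, forcing χ ≥ 3, and the coloring below uses 3 colors, so χ(G) = 3.
A valid 3-coloring: color 1: [5, 7, 12, 16, 17]; color 2: [8, 10, 14, 20]; color 3: [1, 2, 19].

χ(G) = 3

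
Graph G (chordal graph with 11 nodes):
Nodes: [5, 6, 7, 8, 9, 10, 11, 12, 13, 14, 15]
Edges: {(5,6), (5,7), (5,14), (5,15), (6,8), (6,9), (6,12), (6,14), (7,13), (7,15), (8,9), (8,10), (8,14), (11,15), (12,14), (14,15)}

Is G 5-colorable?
Yes, G is 5-colorable

A valid 5-coloring: color 1: [7, 9, 10, 11, 14]; color 2: [6, 13, 15]; color 3: [5, 8, 12].
(χ(G) = 3 ≤ 5.)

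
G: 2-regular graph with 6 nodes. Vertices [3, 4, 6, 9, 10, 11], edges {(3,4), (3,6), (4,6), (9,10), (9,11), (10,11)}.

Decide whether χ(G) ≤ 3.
A valid 3-coloring: color 1: [6, 9]; color 2: [4, 11]; color 3: [3, 10].
(χ(G) = 3 ≤ 3.)

Yes, G is 3-colorable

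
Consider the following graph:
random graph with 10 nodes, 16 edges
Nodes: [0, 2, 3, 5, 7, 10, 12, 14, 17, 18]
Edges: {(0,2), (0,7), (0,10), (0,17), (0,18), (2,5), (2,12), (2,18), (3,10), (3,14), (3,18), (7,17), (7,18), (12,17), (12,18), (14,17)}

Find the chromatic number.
χ(G) = 3

Clique number ω(G) = 3 (lower bound: χ ≥ ω).
The clique on [0, 2, 18] has size 3, forcing χ ≥ 3, and the coloring below uses 3 colors, so χ(G) = 3.
A valid 3-coloring: color 1: [5, 10, 17, 18]; color 2: [0, 3, 12]; color 3: [2, 7, 14].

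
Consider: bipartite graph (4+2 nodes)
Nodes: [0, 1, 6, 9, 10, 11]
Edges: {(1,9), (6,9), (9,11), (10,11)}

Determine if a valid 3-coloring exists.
Yes, G is 3-colorable

A valid 3-coloring: color 1: [0, 9, 10]; color 2: [1, 6, 11].
(χ(G) = 2 ≤ 3.)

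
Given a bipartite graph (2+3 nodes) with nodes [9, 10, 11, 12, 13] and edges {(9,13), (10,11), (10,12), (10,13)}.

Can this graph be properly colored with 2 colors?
A valid 2-coloring: color 1: [9, 10]; color 2: [11, 12, 13].
(χ(G) = 2 ≤ 2.)

Yes, G is 2-colorable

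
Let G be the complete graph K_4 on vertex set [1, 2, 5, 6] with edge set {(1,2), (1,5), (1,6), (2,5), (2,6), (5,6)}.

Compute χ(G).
Clique number ω(G) = 4 (lower bound: χ ≥ ω).
The clique on [1, 2, 5, 6] has size 4, forcing χ ≥ 4, and the coloring below uses 4 colors, so χ(G) = 4.
A valid 4-coloring: color 1: [2]; color 2: [1]; color 3: [6]; color 4: [5].

χ(G) = 4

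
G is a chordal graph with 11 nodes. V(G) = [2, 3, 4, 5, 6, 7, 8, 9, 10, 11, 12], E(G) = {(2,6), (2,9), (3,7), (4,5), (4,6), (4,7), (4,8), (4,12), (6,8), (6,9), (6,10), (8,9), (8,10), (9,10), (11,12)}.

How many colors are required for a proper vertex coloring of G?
χ(G) = 4

Clique number ω(G) = 4 (lower bound: χ ≥ ω).
The clique on [6, 8, 9, 10] has size 4, forcing χ ≥ 4, and the coloring below uses 4 colors, so χ(G) = 4.
A valid 4-coloring: color 1: [5, 6, 7, 12]; color 2: [3, 4, 9, 11]; color 3: [2, 8]; color 4: [10].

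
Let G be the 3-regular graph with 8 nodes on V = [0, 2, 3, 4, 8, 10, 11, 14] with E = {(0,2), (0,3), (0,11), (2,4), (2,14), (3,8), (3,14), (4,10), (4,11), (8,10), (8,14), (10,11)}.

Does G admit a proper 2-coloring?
The clique on vertices [4, 10, 11] has size 3 > 2, so it alone needs 3 colors.

No, G is not 2-colorable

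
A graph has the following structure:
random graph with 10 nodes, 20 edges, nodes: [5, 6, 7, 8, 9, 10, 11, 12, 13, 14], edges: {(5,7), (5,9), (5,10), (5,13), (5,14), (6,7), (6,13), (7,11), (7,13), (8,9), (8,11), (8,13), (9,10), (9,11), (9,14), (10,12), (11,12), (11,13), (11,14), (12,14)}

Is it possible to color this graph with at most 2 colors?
No, G is not 2-colorable

The clique on vertices [5, 9, 10] has size 3 > 2, so it alone needs 3 colors.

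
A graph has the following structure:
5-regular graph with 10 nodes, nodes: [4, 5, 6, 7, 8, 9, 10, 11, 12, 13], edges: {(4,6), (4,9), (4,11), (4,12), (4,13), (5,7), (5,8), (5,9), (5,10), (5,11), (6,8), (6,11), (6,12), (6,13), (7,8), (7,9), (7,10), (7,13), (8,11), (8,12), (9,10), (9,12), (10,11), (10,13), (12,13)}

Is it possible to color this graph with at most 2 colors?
The clique on vertices [4, 6, 12, 13] has size 4 > 2, so it alone needs 4 colors.

No, G is not 2-colorable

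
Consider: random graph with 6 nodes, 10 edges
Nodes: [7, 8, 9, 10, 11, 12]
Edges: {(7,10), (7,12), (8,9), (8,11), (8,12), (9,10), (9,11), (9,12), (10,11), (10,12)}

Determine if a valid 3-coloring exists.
Yes, G is 3-colorable

A valid 3-coloring: color 1: [7, 9]; color 2: [11, 12]; color 3: [8, 10].
(χ(G) = 3 ≤ 3.)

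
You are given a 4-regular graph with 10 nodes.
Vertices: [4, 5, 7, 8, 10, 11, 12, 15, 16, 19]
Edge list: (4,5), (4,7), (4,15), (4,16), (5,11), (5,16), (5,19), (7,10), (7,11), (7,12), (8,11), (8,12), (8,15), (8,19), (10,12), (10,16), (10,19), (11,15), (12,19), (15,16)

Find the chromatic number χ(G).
Clique number ω(G) = 3 (lower bound: χ ≥ ω).
Suppose a proper 3-coloring c exists. The clique [4, 5, 16] takes 3 distinct colors; by symmetry let c(4) = 1, c(5) = 2, c(16) = 3.
- Vertex 15: neighbors [4, 16] already have colors [1, 3] ⇒ c(15) = 2.
- Vertex 7: neighbors [4] already have colors [1]; try each remaining color.
- Case c(7) = 2:
  - Vertex 10: neighbors [7, 16] already have colors [2, 3] ⇒ c(10) = 1.
  - Vertex 12: neighbors [10, 7] already have colors [1, 2] ⇒ c(12) = 3.
  - Vertex 19: neighbors [10, 5, 12] already have colors [1, 2, 3] — all 3 colors blocked. Contradiction.
- Case c(7) = 3:
  - Vertex 11: neighbors [5, 7] already have colors [2, 3] ⇒ c(11) = 1.
  - Vertex 8: neighbors [11, 15] already have colors [1, 2] ⇒ c(8) = 3.
  - Vertex 19: neighbors [5, 8] already have colors [2, 3] ⇒ c(19) = 1.
  - Vertex 10: neighbors [19, 7] already have colors [1, 3] ⇒ c(10) = 2.
  - Vertex 12: neighbors [19, 10, 7] already have colors [1, 2, 3] — all 3 colors blocked. Contradiction.
Every case ends in a contradiction, so G has no proper 3-coloring (χ ≥ 4).
The coloring below uses 4 colors, so χ(G) = 4.
A valid 4-coloring: color 1: [5, 12, 15]; color 2: [7, 8, 16]; color 3: [4, 11, 19]; color 4: [10].

χ(G) = 4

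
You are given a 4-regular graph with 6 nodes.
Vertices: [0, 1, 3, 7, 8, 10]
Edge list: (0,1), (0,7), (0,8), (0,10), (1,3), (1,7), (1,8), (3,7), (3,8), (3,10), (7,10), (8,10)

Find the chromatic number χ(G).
χ(G) = 3

Clique number ω(G) = 3 (lower bound: χ ≥ ω).
The clique on [0, 1, 8] has size 3, forcing χ ≥ 3, and the coloring below uses 3 colors, so χ(G) = 3.
A valid 3-coloring: color 1: [1, 10]; color 2: [0, 3]; color 3: [7, 8].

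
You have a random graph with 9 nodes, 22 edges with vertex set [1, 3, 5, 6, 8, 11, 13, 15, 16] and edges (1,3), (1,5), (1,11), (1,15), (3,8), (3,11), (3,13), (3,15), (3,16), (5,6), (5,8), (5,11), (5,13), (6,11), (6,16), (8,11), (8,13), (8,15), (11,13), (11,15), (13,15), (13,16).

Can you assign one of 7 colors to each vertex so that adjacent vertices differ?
A valid 7-coloring: color 1: [11, 16]; color 2: [1, 6, 13]; color 3: [3, 5]; color 4: [8]; color 5: [15].
(χ(G) = 5 ≤ 7.)

Yes, G is 7-colorable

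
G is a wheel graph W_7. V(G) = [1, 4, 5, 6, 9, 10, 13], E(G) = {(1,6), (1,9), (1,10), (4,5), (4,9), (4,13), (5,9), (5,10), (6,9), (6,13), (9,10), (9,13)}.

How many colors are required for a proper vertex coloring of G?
χ(G) = 3

Clique number ω(G) = 3 (lower bound: χ ≥ ω).
The clique on [1, 9, 10] has size 3, forcing χ ≥ 3, and the coloring below uses 3 colors, so χ(G) = 3.
A valid 3-coloring: color 1: [9]; color 2: [1, 5, 13]; color 3: [4, 6, 10].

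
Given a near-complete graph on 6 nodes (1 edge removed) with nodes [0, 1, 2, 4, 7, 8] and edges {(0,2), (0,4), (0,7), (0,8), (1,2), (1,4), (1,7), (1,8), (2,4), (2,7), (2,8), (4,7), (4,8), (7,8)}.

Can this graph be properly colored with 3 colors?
No, G is not 3-colorable

The clique on vertices [0, 2, 4, 7, 8] has size 5 > 3, so it alone needs 5 colors.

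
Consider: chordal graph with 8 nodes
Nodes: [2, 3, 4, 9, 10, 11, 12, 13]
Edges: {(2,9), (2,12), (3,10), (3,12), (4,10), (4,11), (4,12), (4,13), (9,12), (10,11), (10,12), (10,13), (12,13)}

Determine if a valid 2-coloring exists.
The clique on vertices [4, 10, 12, 13] has size 4 > 2, so it alone needs 4 colors.

No, G is not 2-colorable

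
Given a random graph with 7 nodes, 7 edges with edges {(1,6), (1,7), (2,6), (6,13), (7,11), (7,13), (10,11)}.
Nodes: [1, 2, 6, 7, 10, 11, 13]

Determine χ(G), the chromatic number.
χ(G) = 2

Clique number ω(G) = 2 (lower bound: χ ≥ ω).
The graph is bipartite (no odd cycle), so 2 colors suffice: χ(G) = 2.
A valid 2-coloring: color 1: [6, 7, 10]; color 2: [1, 2, 11, 13].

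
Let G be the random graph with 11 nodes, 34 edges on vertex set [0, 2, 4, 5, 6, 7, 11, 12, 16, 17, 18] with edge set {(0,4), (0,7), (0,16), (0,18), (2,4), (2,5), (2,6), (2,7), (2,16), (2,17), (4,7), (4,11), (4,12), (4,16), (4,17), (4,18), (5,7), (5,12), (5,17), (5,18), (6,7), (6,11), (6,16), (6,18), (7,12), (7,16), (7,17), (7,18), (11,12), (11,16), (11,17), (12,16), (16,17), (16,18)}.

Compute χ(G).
χ(G) = 5

Clique number ω(G) = 5 (lower bound: χ ≥ ω).
The clique on [0, 4, 7, 16, 18] has size 5, forcing χ ≥ 5, and the coloring below uses 5 colors, so χ(G) = 5.
A valid 5-coloring: color 1: [5, 16]; color 2: [7, 11]; color 3: [4, 6]; color 4: [2, 12, 18]; color 5: [0, 17].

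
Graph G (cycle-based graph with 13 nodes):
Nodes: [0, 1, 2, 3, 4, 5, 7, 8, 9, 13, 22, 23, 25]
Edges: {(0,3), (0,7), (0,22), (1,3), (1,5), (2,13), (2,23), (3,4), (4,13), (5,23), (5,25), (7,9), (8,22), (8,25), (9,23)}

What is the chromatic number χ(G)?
χ(G) = 3

Clique number ω(G) = 2 (lower bound: χ ≥ ω).
Odd cycle [1, 3, 0, 22, 8, 25, 5] needs 3 colors (χ ≥ 3).
The coloring below uses 3 colors, so χ(G) = 3.
A valid 3-coloring: color 1: [3, 5, 9, 13, 22]; color 2: [0, 1, 4, 23, 25]; color 3: [2, 7, 8].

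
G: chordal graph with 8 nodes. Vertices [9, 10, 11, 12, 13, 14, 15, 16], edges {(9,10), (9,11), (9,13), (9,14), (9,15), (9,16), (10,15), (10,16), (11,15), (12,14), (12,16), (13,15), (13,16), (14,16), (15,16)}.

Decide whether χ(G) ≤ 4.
Yes, G is 4-colorable

A valid 4-coloring: color 1: [9, 12]; color 2: [11, 16]; color 3: [14, 15]; color 4: [10, 13].
(χ(G) = 4 ≤ 4.)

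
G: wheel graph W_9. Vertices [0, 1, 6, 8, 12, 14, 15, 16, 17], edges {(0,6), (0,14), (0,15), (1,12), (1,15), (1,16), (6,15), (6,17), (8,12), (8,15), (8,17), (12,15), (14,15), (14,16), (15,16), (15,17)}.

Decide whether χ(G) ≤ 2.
No, G is not 2-colorable

The clique on vertices [0, 6, 15] has size 3 > 2, so it alone needs 3 colors.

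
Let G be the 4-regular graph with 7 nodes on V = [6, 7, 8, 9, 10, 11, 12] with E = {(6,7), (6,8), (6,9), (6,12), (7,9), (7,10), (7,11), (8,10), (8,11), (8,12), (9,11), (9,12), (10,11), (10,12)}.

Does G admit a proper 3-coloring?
No, G is not 3-colorable

Suppose a proper 3-coloring c exists. The clique [6, 7, 9] takes 3 distinct colors; by symmetry let c(6) = 1, c(7) = 2, c(9) = 3.
- Vertex 11: neighbors [7, 9] already have colors [2, 3] ⇒ c(11) = 1.
- Vertex 10: neighbors [11, 7] already have colors [1, 2] ⇒ c(10) = 3.
- Vertex 8: neighbors [6, 10] already have colors [1, 3] ⇒ c(8) = 2.
- Vertex 12: neighbors [6, 8, 9] already have colors [1, 2, 3] — all 3 colors blocked. Contradiction.
The forced assignments end in a contradiction, so G has no proper 3-coloring (χ ≥ 4).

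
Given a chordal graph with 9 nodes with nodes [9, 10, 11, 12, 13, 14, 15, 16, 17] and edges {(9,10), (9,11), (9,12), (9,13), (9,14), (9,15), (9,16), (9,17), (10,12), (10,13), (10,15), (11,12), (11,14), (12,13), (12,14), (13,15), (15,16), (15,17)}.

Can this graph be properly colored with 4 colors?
Yes, G is 4-colorable

A valid 4-coloring: color 1: [9]; color 2: [12, 15]; color 3: [10, 11, 16, 17]; color 4: [13, 14].
(χ(G) = 4 ≤ 4.)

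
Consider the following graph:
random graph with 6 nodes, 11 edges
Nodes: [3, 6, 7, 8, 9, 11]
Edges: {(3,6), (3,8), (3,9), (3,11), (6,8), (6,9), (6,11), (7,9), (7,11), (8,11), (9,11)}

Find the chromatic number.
Clique number ω(G) = 4 (lower bound: χ ≥ ω).
The clique on [3, 6, 8, 11] has size 4, forcing χ ≥ 4, and the coloring below uses 4 colors, so χ(G) = 4.
A valid 4-coloring: color 1: [11]; color 2: [3, 7]; color 3: [8, 9]; color 4: [6].

χ(G) = 4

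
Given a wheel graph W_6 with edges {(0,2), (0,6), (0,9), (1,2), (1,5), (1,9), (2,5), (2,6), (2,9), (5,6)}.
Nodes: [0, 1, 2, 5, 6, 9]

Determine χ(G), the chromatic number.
Clique number ω(G) = 3 (lower bound: χ ≥ ω).
Odd cycle [9, 0, 6, 5, 1] needs 3 colors (χ ≥ 3).
Vertex 2 is adjacent to every vertex of [0, 1, 5, 6, 9], which already need 3 colors among themselves, so 2 needs a new color (χ ≥ 4).
The coloring below uses 4 colors, so χ(G) = 4.
A valid 4-coloring: color 1: [2]; color 2: [5, 9]; color 3: [0, 1]; color 4: [6].

χ(G) = 4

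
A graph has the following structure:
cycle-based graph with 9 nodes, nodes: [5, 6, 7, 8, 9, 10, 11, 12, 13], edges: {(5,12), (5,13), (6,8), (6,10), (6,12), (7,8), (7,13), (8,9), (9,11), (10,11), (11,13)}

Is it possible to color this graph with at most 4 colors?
Yes, G is 4-colorable

A valid 4-coloring: color 1: [8, 11, 12]; color 2: [6, 9, 13]; color 3: [5, 7, 10].
(χ(G) = 3 ≤ 4.)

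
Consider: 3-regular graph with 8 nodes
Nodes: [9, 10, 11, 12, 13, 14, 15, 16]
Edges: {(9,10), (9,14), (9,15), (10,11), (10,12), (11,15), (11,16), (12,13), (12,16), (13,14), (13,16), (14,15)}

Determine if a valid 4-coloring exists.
A valid 4-coloring: color 1: [10, 13, 15]; color 2: [11, 12, 14]; color 3: [9, 16].
(χ(G) = 3 ≤ 4.)

Yes, G is 4-colorable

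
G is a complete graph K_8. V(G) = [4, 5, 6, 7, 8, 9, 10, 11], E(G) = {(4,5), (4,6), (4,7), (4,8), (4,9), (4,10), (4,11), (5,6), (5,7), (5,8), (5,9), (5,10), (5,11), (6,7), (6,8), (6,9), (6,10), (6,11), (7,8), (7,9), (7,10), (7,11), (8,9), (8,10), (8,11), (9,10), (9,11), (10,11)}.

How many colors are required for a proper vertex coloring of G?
χ(G) = 8

Clique number ω(G) = 8 (lower bound: χ ≥ ω).
The clique on [4, 5, 6, 7, 8, 9, 10, 11] has size 8, forcing χ ≥ 8, and the coloring below uses 8 colors, so χ(G) = 8.
A valid 8-coloring: color 1: [6]; color 2: [5]; color 3: [8]; color 4: [4]; color 5: [10]; color 6: [11]; color 7: [9]; color 8: [7].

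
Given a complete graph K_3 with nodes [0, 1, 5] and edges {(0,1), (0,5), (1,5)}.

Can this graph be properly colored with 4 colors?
Yes, G is 4-colorable

A valid 4-coloring: color 1: [5]; color 2: [1]; color 3: [0].
(χ(G) = 3 ≤ 4.)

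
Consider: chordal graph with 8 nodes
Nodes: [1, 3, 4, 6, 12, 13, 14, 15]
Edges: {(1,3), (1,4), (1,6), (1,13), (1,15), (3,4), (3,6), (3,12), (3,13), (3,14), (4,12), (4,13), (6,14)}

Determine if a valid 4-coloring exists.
A valid 4-coloring: color 1: [3, 15]; color 2: [1, 12, 14]; color 3: [4, 6]; color 4: [13].
(χ(G) = 4 ≤ 4.)

Yes, G is 4-colorable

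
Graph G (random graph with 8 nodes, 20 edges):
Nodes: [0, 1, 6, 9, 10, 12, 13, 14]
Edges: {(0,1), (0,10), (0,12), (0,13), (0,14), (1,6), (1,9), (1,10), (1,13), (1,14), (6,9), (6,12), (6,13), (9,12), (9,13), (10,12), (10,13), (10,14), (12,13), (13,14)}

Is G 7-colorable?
A valid 7-coloring: color 1: [13]; color 2: [1, 12]; color 3: [0, 6]; color 4: [9, 10]; color 5: [14].
(χ(G) = 5 ≤ 7.)

Yes, G is 7-colorable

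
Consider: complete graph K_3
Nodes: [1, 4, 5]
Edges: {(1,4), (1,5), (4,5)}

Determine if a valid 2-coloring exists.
No, G is not 2-colorable

The clique on vertices [1, 4, 5] has size 3 > 2, so it alone needs 3 colors.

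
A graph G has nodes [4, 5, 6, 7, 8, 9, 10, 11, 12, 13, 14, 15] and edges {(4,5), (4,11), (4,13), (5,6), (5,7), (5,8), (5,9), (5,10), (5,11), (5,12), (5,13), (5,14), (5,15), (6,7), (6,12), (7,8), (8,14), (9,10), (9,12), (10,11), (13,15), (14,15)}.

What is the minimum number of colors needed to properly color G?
χ(G) = 4

Clique number ω(G) = 3 (lower bound: χ ≥ ω).
Odd cycle [7, 8, 14, 15, 13, 4, 11, 10, 9, 12, 6] needs 3 colors (χ ≥ 3).
Vertex 5 is adjacent to every vertex of [4, 6, 7, 8, 9, 10, 11, 12, 13, 14, 15], which already need 3 colors among themselves, so 5 needs a new color (χ ≥ 4).
The coloring below uses 4 colors, so χ(G) = 4.
A valid 4-coloring: color 1: [5]; color 2: [7, 11, 12, 13, 14]; color 3: [4, 6, 8, 10, 15]; color 4: [9].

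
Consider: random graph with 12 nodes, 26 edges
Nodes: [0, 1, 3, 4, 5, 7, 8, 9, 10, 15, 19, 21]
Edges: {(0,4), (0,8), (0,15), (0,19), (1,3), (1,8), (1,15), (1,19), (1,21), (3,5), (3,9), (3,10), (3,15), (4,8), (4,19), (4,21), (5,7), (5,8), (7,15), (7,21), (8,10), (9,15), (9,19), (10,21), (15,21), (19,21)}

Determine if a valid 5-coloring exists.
Yes, G is 5-colorable

A valid 5-coloring: color 1: [5, 10, 15, 19]; color 2: [3, 8, 21]; color 3: [1, 4, 7, 9]; color 4: [0].
(χ(G) = 4 ≤ 5.)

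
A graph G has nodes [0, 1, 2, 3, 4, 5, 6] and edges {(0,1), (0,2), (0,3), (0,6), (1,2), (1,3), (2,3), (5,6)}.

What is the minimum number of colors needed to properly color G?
χ(G) = 4

Clique number ω(G) = 4 (lower bound: χ ≥ ω).
The clique on [0, 1, 2, 3] has size 4, forcing χ ≥ 4, and the coloring below uses 4 colors, so χ(G) = 4.
A valid 4-coloring: color 1: [0, 4, 5]; color 2: [3, 6]; color 3: [2]; color 4: [1].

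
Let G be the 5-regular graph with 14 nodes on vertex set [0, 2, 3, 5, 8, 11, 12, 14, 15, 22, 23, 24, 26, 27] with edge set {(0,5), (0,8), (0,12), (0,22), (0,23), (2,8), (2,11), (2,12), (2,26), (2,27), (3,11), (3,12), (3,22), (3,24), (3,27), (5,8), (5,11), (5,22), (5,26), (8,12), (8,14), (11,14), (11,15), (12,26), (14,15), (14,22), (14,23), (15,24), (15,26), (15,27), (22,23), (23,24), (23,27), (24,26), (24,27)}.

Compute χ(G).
Clique number ω(G) = 3 (lower bound: χ ≥ ω).
Suppose a proper 3-coloring c exists. The clique [0, 5, 8] takes 3 distinct colors; by symmetry let c(0) = 1, c(5) = 2, c(8) = 3.
- Vertex 12: neighbors [0, 8] already have colors [1, 3] ⇒ c(12) = 2.
- Vertex 2: neighbors [12, 8] already have colors [2, 3] ⇒ c(2) = 1.
- Vertex 11: neighbors [2, 5] already have colors [1, 2] ⇒ c(11) = 3.
- Vertex 3: neighbors [12, 11] already have colors [2, 3] ⇒ c(3) = 1.
- Vertex 22: neighbors [0, 5] already have colors [1, 2] ⇒ c(22) = 3.
- Vertex 23: neighbors [0, 22] already have colors [1, 3] ⇒ c(23) = 2.
- Vertex 24: neighbors [3, 23] already have colors [1, 2] ⇒ c(24) = 3.
- Vertex 26: neighbors [2, 5, 24] already have colors [1, 2, 3] — all 3 colors blocked. Contradiction.
The forced assignments end in a contradiction, so G has no proper 3-coloring (χ ≥ 4).
The coloring below uses 4 colors, so χ(G) = 4.
A valid 4-coloring: color 1: [2, 3, 5, 15, 23]; color 2: [0, 14, 26, 27]; color 3: [11, 12, 22, 24]; color 4: [8].

χ(G) = 4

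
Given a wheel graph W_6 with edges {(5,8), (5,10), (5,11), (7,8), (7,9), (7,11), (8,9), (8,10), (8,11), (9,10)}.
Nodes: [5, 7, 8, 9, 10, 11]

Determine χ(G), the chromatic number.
Clique number ω(G) = 3 (lower bound: χ ≥ ω).
Odd cycle [10, 5, 11, 7, 9] needs 3 colors (χ ≥ 3).
Vertex 8 is adjacent to every vertex of [5, 7, 9, 10, 11], which already need 3 colors among themselves, so 8 needs a new color (χ ≥ 4).
The coloring below uses 4 colors, so χ(G) = 4.
A valid 4-coloring: color 1: [8]; color 2: [7, 10]; color 3: [5, 9]; color 4: [11].

χ(G) = 4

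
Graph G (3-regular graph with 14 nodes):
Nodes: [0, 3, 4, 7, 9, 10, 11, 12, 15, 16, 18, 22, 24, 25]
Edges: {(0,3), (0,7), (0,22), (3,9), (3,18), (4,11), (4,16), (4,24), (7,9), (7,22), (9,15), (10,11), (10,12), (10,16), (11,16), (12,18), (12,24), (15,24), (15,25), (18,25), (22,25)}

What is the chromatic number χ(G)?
χ(G) = 3

Clique number ω(G) = 3 (lower bound: χ ≥ ω).
The clique on [0, 7, 22] has size 3, forcing χ ≥ 3, and the coloring below uses 3 colors, so χ(G) = 3.
A valid 3-coloring: color 1: [3, 7, 11, 12, 25]; color 2: [0, 4, 10, 15, 18]; color 3: [9, 16, 22, 24].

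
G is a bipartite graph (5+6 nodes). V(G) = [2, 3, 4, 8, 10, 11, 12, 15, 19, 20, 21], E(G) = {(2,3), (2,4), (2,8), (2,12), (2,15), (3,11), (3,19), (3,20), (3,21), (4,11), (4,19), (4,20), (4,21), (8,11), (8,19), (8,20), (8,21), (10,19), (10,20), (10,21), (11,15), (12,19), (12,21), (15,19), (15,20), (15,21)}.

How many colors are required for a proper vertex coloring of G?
Clique number ω(G) = 2 (lower bound: χ ≥ ω).
The graph is bipartite (no odd cycle), so 2 colors suffice: χ(G) = 2.
A valid 2-coloring: color 1: [2, 11, 19, 20, 21]; color 2: [3, 4, 8, 10, 12, 15].

χ(G) = 2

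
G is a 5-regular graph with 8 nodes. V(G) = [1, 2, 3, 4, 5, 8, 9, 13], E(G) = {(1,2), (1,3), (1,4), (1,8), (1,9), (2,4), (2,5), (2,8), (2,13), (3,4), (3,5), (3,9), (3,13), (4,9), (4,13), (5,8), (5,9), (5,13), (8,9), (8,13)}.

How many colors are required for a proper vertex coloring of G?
Clique number ω(G) = 4 (lower bound: χ ≥ ω).
The clique on [1, 3, 4, 9] has size 4, forcing χ ≥ 4, and the coloring below uses 4 colors, so χ(G) = 4.
A valid 4-coloring: color 1: [9, 13]; color 2: [4, 8]; color 3: [2, 3]; color 4: [1, 5].

χ(G) = 4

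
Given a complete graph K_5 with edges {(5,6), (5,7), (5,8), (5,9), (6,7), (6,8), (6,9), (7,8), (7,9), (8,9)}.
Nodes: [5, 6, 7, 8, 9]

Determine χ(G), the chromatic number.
χ(G) = 5

Clique number ω(G) = 5 (lower bound: χ ≥ ω).
The clique on [5, 6, 7, 8, 9] has size 5, forcing χ ≥ 5, and the coloring below uses 5 colors, so χ(G) = 5.
A valid 5-coloring: color 1: [6]; color 2: [9]; color 3: [7]; color 4: [5]; color 5: [8].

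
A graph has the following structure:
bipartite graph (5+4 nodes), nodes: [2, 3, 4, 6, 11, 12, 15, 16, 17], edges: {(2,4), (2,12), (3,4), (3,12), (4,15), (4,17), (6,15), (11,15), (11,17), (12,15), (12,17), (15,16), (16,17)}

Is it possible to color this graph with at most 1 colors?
No, G is not 1-colorable

Edge (16,17) forces its endpoints to differ, so 1 color is not enough.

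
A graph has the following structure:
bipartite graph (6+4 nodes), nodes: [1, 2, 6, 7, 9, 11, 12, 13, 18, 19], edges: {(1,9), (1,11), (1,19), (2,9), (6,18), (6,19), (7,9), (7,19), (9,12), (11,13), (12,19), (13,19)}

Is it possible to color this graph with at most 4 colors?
A valid 4-coloring: color 1: [9, 11, 18, 19]; color 2: [1, 2, 6, 7, 12, 13].
(χ(G) = 2 ≤ 4.)

Yes, G is 4-colorable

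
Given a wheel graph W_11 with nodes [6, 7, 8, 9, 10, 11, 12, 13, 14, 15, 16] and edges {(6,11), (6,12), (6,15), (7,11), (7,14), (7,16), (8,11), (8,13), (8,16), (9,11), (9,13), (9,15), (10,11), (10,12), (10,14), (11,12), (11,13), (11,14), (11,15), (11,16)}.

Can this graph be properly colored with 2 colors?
The clique on vertices [6, 11, 12] has size 3 > 2, so it alone needs 3 colors.

No, G is not 2-colorable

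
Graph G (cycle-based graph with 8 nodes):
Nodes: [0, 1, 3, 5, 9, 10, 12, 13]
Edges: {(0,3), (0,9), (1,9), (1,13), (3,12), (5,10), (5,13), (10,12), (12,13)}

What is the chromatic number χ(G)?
χ(G) = 2

Clique number ω(G) = 2 (lower bound: χ ≥ ω).
The graph is bipartite (no odd cycle), so 2 colors suffice: χ(G) = 2.
A valid 2-coloring: color 1: [0, 1, 5, 12]; color 2: [3, 9, 10, 13].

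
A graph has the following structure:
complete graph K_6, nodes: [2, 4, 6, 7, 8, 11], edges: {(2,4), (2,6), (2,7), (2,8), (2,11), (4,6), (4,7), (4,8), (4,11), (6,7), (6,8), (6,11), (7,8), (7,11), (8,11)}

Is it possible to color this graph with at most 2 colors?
No, G is not 2-colorable

The clique on vertices [2, 4, 6, 7, 8, 11] has size 6 > 2, so it alone needs 6 colors.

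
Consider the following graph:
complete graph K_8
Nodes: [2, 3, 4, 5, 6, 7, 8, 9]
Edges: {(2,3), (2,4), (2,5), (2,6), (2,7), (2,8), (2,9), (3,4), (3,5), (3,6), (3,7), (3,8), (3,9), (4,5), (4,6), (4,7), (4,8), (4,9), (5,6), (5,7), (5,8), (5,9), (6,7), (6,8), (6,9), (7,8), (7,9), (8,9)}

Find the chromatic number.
Clique number ω(G) = 8 (lower bound: χ ≥ ω).
The clique on [2, 3, 4, 5, 6, 7, 8, 9] has size 8, forcing χ ≥ 8, and the coloring below uses 8 colors, so χ(G) = 8.
A valid 8-coloring: color 1: [4]; color 2: [3]; color 3: [8]; color 4: [5]; color 5: [2]; color 6: [7]; color 7: [9]; color 8: [6].

χ(G) = 8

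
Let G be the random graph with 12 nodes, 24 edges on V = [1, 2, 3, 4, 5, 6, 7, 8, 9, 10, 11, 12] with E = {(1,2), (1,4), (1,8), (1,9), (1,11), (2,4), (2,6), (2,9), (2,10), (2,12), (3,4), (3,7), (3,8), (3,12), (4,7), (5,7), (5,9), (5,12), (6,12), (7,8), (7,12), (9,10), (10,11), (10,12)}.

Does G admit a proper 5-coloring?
Yes, G is 5-colorable

A valid 5-coloring: color 1: [4, 8, 9, 11, 12]; color 2: [2, 7]; color 3: [1, 3, 5, 6, 10].
(χ(G) = 3 ≤ 5.)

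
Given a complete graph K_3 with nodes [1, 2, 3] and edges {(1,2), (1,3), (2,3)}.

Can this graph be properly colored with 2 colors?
No, G is not 2-colorable

The clique on vertices [1, 2, 3] has size 3 > 2, so it alone needs 3 colors.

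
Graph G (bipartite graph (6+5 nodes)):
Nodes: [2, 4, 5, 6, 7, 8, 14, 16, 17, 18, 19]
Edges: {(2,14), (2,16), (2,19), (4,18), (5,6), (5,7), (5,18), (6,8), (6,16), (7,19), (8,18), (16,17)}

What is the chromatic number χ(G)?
χ(G) = 2

Clique number ω(G) = 2 (lower bound: χ ≥ ω).
The graph is bipartite (no odd cycle), so 2 colors suffice: χ(G) = 2.
A valid 2-coloring: color 1: [4, 5, 8, 14, 16, 19]; color 2: [2, 6, 7, 17, 18].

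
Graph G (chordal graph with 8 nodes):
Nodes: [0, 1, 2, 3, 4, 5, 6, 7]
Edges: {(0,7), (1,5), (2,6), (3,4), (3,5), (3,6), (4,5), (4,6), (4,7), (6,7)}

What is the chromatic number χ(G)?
Clique number ω(G) = 3 (lower bound: χ ≥ ω).
The clique on [3, 4, 5] has size 3, forcing χ ≥ 3, and the coloring below uses 3 colors, so χ(G) = 3.
A valid 3-coloring: color 1: [0, 1, 2, 4]; color 2: [5, 6]; color 3: [3, 7].

χ(G) = 3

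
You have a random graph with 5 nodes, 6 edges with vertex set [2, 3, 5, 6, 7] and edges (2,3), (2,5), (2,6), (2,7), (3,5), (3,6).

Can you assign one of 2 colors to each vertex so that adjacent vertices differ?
No, G is not 2-colorable

The clique on vertices [2, 3, 5] has size 3 > 2, so it alone needs 3 colors.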